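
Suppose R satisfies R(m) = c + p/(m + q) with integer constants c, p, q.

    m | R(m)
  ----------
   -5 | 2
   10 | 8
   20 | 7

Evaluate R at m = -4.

1

(R(m) − c)(m + q) = p for each data point; the three points give a linear system in c and q, then p follows.
Solving: c = 6, q = 0, p = 20, so R(m) = 6 + 20/(m + 0).
Then R(-4) = 6 + 20/(-4) = 1.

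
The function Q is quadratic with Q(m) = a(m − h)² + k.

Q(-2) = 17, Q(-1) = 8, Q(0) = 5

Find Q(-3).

32

First differences -9, -3; second difference 6 = 2a, so a = 3.
Expanding, the m-coefficient is −2ah = -6h; matching it to the data gives h = 0, and then k = 5.
So Q(m) = 3(m + 0)² + 5.
Q(-3) = 3·(-3)² + 5 = 32.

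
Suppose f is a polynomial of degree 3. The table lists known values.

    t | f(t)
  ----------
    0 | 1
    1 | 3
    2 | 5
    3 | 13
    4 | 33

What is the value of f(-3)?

-65

First differences: 2, 2, 8, 20. Second differences: 0, 6, 12. Third differences: 6, 6.
Level-3 differences are constant, so f has degree 3.
Fitting a degree-3 polynomial gives f(t) = t³ - 3t² + 4t + 1.
Then f(-3) = -65.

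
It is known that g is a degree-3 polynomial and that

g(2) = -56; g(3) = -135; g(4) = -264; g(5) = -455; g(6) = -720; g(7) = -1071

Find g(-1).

1

First differences: -79, -129, -191, -265, -351. Second differences: -50, -62, -74, -86. Third differences: -12, -12, -12.
Level-3 differences are constant, so g has degree 3.
Fitting a degree-3 polynomial gives g(m) = -2m³ - 7m² - 6m.
Then g(-1) = 1.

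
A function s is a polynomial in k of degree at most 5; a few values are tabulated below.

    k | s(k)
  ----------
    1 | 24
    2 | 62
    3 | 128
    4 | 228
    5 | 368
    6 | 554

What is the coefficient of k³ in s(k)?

First differences: 38, 66, 100, 140, 186. Second differences: 28, 34, 40, 46. Third differences: 6, 6, 6.
Level-3 differences are constant, so s has degree 3.
Fitting a degree-3 polynomial gives s(k) = k³ + 8k² + 7k + 8.
The coefficient of k³ is 1.

1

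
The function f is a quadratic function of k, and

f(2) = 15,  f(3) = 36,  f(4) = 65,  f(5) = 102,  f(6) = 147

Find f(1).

2

First differences: 21, 29, 37, 45. Second differences: 8, 8, 8.
Level-2 differences are constant, so f has degree 2.
Fitting a degree-2 polynomial gives f(k) = 4k² + k - 3.
Then f(1) = 2.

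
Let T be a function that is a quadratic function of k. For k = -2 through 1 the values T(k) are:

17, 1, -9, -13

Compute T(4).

First differences: -16, -10, -4. Second differences: 6, 6.
Level-2 differences are constant, so T has degree 2.
Fitting a degree-2 polynomial gives T(k) = 3k² - 7k - 9.
Then T(4) = 11.

11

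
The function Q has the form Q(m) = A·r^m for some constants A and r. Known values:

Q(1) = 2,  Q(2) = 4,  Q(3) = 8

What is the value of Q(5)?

32

Consecutive ratio: 4/2 = 2, and 8/4 = 2, so r = 2.
Then A·2^1 = 2 gives A = 1, and Q(m) = 1·2^m.
Q(5) = 1·2^5 = 32.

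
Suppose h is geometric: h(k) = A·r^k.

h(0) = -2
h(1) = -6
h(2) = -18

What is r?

3

Consecutive ratio: -6/(-2) = 3, and -18/(-6) = 3, so r = 3.
Then A·3^0 = -2 gives A = -2, and h(k) = -2·3^k.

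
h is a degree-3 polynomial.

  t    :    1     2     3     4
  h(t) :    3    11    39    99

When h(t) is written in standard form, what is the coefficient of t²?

Write h(t) = at³ + bt² + ct + d; the 4 given values yield a linear system in the 4 coefficients.
Solving, h(t) = 2t³ - 2t² + 3.
The coefficient of t² is -2.

-2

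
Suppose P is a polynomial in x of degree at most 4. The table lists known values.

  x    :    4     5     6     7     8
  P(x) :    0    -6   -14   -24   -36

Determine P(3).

Write P(x) = ax^4 + bx³ + cx² + dx + e; the 5 given values yield a linear system in the 5 coefficients.
Solving, the top 2 coefficients vanish, and P(x) = -x² + 3x + 4.
Then P(3) = 4.

4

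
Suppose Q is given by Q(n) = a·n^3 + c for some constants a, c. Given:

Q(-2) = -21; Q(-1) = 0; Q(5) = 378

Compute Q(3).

From Q(-2) = -21 and Q(-1) = 0: -8a + c = -21 and -1a + c = 0.
Subtracting: 7a = 21, so a = 3; then c = -21 − 3·(-8) = 3.
So Q(n) = 3n³ + 3, and Q(3) = 84.

84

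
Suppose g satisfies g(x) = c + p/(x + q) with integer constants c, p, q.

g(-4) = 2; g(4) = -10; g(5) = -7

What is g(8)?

-4

(g(x) − c)(x + q) = p for each data point; the three points give a linear system in c and q, then p follows.
Solving: c = -1, q = -2, p = -18, so g(x) = -1 − 18/(x − 2).
Then g(8) = -1 − 18/6 = -4.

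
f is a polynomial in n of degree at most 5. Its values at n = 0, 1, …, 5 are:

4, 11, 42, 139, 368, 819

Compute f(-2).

14

First differences: 7, 31, 97, 229, 451. Second differences: 24, 66, 132, 222. Third differences: 42, 66, 90. Fourth differences: 24, 24.
Level-4 differences are constant, so f has degree 4.
Fitting a degree-4 polynomial gives f(n) = n^4 + n³ + 2n² + 3n + 4.
Then f(-2) = 14.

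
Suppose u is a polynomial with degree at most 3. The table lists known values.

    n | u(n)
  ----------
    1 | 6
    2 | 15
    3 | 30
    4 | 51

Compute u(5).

78

First differences: 9, 15, 21. Second differences: 6, 6.
Level-2 differences are constant, so u has degree 2.
Extending the table by one column gives the next first difference 27, so u(5) = 51 + 27 = 78.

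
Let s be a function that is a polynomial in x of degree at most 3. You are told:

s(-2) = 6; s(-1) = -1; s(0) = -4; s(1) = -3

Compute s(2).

2

First differences: -7, -3, 1. Second differences: 4, 4.
Level-2 differences are constant, so s has degree 2.
Fitting a degree-2 polynomial gives s(x) = 2x² - x - 4.
Then s(2) = 2.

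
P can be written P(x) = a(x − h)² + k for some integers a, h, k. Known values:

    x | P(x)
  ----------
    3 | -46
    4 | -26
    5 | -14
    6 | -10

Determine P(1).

-110

First differences 20, 12, 4; second difference -8 = 2a, so a = -4.
Expanding, the x-coefficient is −2ah = 8h; matching it to the data gives h = 6, and then k = -10.
So P(x) = -4(x − 6)² − 10.
P(1) = -4·(-5)² − 10 = -110.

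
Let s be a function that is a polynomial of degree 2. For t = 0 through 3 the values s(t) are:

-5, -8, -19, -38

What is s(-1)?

First differences: -3, -11, -19. Second differences: -8, -8.
Level-2 differences are constant, so s has degree 2.
Fitting a degree-2 polynomial gives s(t) = -4t² + t - 5.
Then s(-1) = -10.

-10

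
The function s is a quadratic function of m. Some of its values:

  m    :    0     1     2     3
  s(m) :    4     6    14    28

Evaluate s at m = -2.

Write s(m) = am² + bm + c; the 4 given values yield a linear system in the 3 coefficients.
Solving, s(m) = 3m² - m + 4.
Then s(-2) = 18.

18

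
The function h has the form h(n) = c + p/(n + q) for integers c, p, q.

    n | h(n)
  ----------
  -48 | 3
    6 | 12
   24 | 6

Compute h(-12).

(h(n) − c)(n + q) = p for each data point; the three points give a linear system in c and q, then p follows.
Solving: c = 4, q = 0, p = 48, so h(n) = 4 + 48/(n + 0).
Then h(-12) = 4 + 48/(-12) = 0.

0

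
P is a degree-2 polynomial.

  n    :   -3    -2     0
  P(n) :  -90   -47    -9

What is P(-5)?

Write P(n) = an² + bn + c; the 3 given values yield a linear system in the 3 coefficients.
Solving, P(n) = -8n² + 3n - 9.
Then P(-5) = -224.

-224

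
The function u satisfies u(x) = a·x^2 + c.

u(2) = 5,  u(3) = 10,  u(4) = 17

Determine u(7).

From u(2) = 5 and u(3) = 10: 4a + c = 5 and 9a + c = 10.
Subtracting: 5a = 5, so a = 1; then c = 5 − 1·4 = 1.
So u(x) = 1x² + 1, and u(7) = 50.

50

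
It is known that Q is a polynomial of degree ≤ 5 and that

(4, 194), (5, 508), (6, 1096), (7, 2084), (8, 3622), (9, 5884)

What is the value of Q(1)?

First differences: 314, 588, 988, 1538, 2262. Second differences: 274, 400, 550, 724. Third differences: 126, 150, 174. Fourth differences: 24, 24.
Level-4 differences are constant, so Q has degree 4.
Fitting a degree-4 polynomial gives Q(k) = k^4 - k³ + k² - 3k - 2.
Then Q(1) = -4.

-4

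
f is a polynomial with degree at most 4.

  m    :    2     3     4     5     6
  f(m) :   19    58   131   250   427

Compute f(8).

1003

First differences: 39, 73, 119, 177. Second differences: 34, 46, 58. Third differences: 12, 12.
Level-3 differences are constant, so f has degree 3.
Fitting a degree-3 polynomial gives f(m) = 2m³ - m² + 6m - 5.
Then f(8) = 1003.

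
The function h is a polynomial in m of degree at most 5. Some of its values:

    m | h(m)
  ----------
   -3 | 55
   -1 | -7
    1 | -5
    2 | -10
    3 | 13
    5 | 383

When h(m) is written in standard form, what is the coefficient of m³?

-1

Write h(m) = am^5 + bm^4 + cm³ + dm² + em + p; the 6 given values yield a linear system in the 6 coefficients.
Solving, the leading coefficient vanishes, and h(m) = m^4 - m³ - 5m² + 2m - 2.
The coefficient of m³ is -1.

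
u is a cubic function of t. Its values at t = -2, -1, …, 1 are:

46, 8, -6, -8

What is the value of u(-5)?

Write u(t) = at³ + bt² + ct + d; the 4 given values yield a linear system in the 4 coefficients.
Solving, u(t) = -2t³ + 6t² - 6t - 6.
Then u(-5) = 424.

424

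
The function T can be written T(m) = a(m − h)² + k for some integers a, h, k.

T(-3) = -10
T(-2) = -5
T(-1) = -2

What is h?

0

First differences 5, 3; second difference -2 = 2a, so a = -1.
Expanding, the m-coefficient is −2ah = 2h; matching it to the data gives h = 0, and then k = -1.
So T(m) = -1(m + 0)² − 1.
Hence h = 0.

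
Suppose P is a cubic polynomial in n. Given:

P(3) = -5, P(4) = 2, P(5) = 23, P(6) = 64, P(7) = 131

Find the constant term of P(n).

First differences: 7, 21, 41, 67. Second differences: 14, 20, 26. Third differences: 6, 6.
Level-3 differences are constant, so P has degree 3.
Fitting a degree-3 polynomial gives P(n) = n³ - 5n² + 5n - 2.
The constant term is P(0) = -2.

-2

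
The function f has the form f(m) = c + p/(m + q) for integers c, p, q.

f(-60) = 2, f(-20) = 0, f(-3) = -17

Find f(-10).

(f(m) − c)(m + q) = p for each data point; the three points give a linear system in c and q, then p follows.
Solving: c = 3, q = 0, p = 60, so f(m) = 3 + 60/(m + 0).
Then f(-10) = 3 + 60/(-10) = -3.

-3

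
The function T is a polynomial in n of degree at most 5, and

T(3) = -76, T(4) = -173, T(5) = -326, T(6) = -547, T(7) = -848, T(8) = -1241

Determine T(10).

First differences: -97, -153, -221, -301, -393. Second differences: -56, -68, -80, -92. Third differences: -12, -12, -12.
Level-3 differences are constant, so T has degree 3.
Fitting a degree-3 polynomial gives T(n) = -2n³ - 4n² + 5n - 1.
Then T(10) = -2351.

-2351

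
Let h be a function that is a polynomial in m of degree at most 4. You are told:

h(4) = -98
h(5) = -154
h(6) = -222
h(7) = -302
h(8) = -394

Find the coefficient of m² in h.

-6

Write h(m) = am^4 + bm³ + cm² + dm + e; the 5 given values yield a linear system in the 5 coefficients.
Solving, the top 2 coefficients vanish, and h(m) = -6m² - 2m + 6.
The coefficient of m² is -6.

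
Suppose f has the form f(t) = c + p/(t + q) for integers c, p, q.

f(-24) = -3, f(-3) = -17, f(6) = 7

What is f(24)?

(f(t) − c)(t + q) = p for each data point; the three points give a linear system in c and q, then p follows.
Solving: c = -1, q = 0, p = 48, so f(t) = -1 + 48/(t + 0).
Then f(24) = -1 + 48/24 = 1.

1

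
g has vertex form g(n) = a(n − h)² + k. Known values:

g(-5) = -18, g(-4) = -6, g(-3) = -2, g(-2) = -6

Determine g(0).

First differences 12, 4, -4; second difference -8 = 2a, so a = -4.
Expanding, the n-coefficient is −2ah = 8h; matching it to the data gives h = -3, and then k = -2.
So g(n) = -4(n + 3)² − 2.
g(0) = -4·3² − 2 = -38.

-38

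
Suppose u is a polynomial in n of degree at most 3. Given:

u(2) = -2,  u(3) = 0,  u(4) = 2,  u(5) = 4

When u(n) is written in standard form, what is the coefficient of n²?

First differences: 2, 2, 2.
Level-1 differences are constant, so u has degree 1.
Fitting a degree-1 polynomial gives u(n) = 2n - 6.
The coefficient of n² is 0.

0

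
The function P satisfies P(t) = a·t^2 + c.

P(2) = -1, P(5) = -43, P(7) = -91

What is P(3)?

From P(2) = -1 and P(5) = -43: 4a + c = -1 and 25a + c = -43.
Subtracting: 21a = -42, so a = -2; then c = -1 − (-2)·4 = 7.
So P(t) = -2t² + 7, and P(3) = -11.

-11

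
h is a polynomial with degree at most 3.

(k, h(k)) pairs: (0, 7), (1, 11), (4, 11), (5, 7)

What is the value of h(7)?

Write h(k) = ak³ + bk² + ck + d; the 4 given values yield a linear system in the 4 coefficients.
Solving, the leading coefficient vanishes, and h(k) = -k² + 5k + 7.
Then h(7) = -7.

-7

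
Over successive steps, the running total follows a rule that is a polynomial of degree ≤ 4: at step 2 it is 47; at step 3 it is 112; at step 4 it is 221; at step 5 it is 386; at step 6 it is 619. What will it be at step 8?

1337

Write the value at t as P(t).
First differences: 65, 109, 165, 233. Second differences: 44, 56, 68. Third differences: 12, 12.
Level-3 differences are constant, so P has degree 3.
Fitting a degree-3 polynomial gives P(t) = 2t³ + 4t² + 7t + 1.
Then P(8) = 1337.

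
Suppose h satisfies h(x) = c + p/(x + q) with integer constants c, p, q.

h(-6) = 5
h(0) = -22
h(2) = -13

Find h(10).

-7

(h(x) − c)(x + q) = p for each data point; the three points give a linear system in c and q, then p follows.
Solving: c = -4, q = 2, p = -36, so h(x) = -4 − 36/(x + 2).
Then h(10) = -4 − 36/12 = -7.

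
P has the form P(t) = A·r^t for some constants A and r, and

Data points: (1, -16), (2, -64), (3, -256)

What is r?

Consecutive ratio: -64/(-16) = 4, and -256/(-64) = 4, so r = 4.
Then A·4^1 = -16 gives A = -4, and P(t) = -4·4^t.

4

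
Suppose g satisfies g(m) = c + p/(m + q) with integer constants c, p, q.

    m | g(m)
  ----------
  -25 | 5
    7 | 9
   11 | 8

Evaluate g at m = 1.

(g(m) − c)(m + q) = p for each data point; the three points give a linear system in c and q, then p follows.
Solving: c = 6, q = 1, p = 24, so g(m) = 6 + 24/(m + 1).
Then g(1) = 6 + 24/2 = 18.

18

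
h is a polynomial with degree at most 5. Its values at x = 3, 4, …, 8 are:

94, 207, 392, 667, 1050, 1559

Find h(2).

35

First differences: 113, 185, 275, 383, 509. Second differences: 72, 90, 108, 126. Third differences: 18, 18, 18.
Level-3 differences are constant, so h has degree 3.
Fitting a degree-3 polynomial gives h(x) = 3x³ + 2x + 7.
Then h(2) = 35.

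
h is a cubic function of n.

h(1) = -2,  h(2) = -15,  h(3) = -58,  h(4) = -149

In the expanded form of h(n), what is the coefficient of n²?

Write h(n) = an³ + bn² + cn + d; the 4 given values yield a linear system in the 4 coefficients.
Solving, h(n) = -3n³ + 3n² - n - 1.
The coefficient of n² is 3.

3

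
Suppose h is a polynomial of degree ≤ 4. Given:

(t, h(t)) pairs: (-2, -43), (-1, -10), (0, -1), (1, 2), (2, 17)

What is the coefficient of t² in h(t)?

-3

First differences: 33, 9, 3, 15. Second differences: -24, -6, 12. Third differences: 18, 18.
Level-3 differences are constant, so h has degree 3.
Fitting a degree-3 polynomial gives h(t) = 3t³ - 3t² + 3t - 1.
The coefficient of t² is -3.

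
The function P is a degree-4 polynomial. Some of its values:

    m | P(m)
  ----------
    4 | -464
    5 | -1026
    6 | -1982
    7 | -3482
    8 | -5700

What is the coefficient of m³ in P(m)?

Write P(m) = am^4 + bm³ + cm² + dm + e; the 5 given values yield a linear system in the 5 coefficients.
Solving, P(m) = -m^4 - 3m³ - m² - m + 4.
The coefficient of m³ is -3.

-3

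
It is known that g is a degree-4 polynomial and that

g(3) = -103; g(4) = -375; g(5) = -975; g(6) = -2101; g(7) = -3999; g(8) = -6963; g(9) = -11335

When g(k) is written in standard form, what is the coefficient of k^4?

First differences: -272, -600, -1126, -1898, -2964, -4372. Second differences: -328, -526, -772, -1066, -1408. Third differences: -198, -246, -294, -342. Fourth differences: -48, -48, -48.
Level-4 differences are constant, so g has degree 4.
Fitting a degree-4 polynomial gives g(k) = -2k^4 + 3k³ - 6k² + 9k + 5.
The coefficient of k^4 is -2.

-2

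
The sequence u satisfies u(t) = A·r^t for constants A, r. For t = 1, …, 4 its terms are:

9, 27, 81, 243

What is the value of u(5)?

Consecutive ratio: 27/9 = 3, and 81/27 = 3, so r = 3.
Then A·3^1 = 9 gives A = 3, and u(t) = 3·3^t.
u(5) = 3·3^5 = 729.

729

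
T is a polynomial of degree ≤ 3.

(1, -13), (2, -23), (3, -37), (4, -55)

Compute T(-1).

-5

First differences: -10, -14, -18. Second differences: -4, -4.
Level-2 differences are constant, so T has degree 2.
Fitting a degree-2 polynomial gives T(x) = -2x² - 4x - 7.
Then T(-1) = -5.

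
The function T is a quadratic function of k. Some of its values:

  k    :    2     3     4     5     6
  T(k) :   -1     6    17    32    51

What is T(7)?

Write T(k) = ak² + bk + c; the 5 given values yield a linear system in the 3 coefficients.
Solving, T(k) = 2k² - 3k - 3.
Then T(7) = 74.

74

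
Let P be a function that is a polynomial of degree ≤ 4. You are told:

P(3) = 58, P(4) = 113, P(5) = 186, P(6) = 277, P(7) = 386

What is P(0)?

1

First differences: 55, 73, 91, 109. Second differences: 18, 18, 18.
Level-2 differences are constant, so P has degree 2.
Fitting a degree-2 polynomial gives P(t) = 9t² - 8t + 1.
Then P(0) = 1.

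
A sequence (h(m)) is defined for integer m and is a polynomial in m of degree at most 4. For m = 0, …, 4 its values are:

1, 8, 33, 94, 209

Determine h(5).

First differences: 7, 25, 61, 115. Second differences: 18, 36, 54. Third differences: 18, 18.
Level-3 differences are constant, so h has degree 3.
Fitting a degree-3 polynomial gives h(m) = 3m³ + 4m + 1.
Then h(5) = 396.

396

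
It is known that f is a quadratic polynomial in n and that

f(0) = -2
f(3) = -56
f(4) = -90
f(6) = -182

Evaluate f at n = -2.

-6

Write f(n) = an² + bn + c; the 4 given values yield a linear system in the 3 coefficients.
Solving, f(n) = -4n² - 6n - 2.
Then f(-2) = -6.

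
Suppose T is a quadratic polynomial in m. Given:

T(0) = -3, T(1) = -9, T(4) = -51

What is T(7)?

-129

Write T(m) = am² + bm + c; the 3 given values yield a linear system in the 3 coefficients.
Solving, T(m) = -2m² - 4m - 3.
Then T(7) = -129.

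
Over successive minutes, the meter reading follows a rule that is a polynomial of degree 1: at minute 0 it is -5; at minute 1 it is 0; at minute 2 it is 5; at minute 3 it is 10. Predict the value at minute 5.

20

Write the value at x as Q(x).
Write Q(x) = ax + b; the 4 given values yield a linear system in the 2 coefficients.
Solving, Q(x) = 5x - 5.
Then Q(5) = 20.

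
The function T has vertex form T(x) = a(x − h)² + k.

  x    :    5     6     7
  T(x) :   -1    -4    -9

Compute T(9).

-25

First differences -3, -5; second difference -2 = 2a, so a = -1.
Expanding, the x-coefficient is −2ah = 2h; matching it to the data gives h = 4, and then k = 0.
So T(x) = -1(x − 4)² + 0.
T(9) = -1·5² + 0 = -25.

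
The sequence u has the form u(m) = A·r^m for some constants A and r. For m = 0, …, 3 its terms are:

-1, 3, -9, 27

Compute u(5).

243

Consecutive ratio: 3/(-1) = -3, and -9/3 = -3, so r = -3.
Then A·(-3)^0 = -1 gives A = -1, and u(m) = -1·(-3)^m.
u(5) = -1·(-3)^5 = 243.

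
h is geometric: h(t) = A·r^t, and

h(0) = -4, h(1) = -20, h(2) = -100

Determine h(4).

-2500

Consecutive ratio: -20/(-4) = 5, and -100/(-20) = 5, so r = 5.
Then A·5^0 = -4 gives A = -4, and h(t) = -4·5^t.
h(4) = -4·5^4 = -2500.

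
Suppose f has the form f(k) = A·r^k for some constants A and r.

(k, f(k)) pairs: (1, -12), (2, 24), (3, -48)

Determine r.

-2

Consecutive ratio: 24/(-12) = -2, and -48/24 = -2, so r = -2.
Then A·(-2)^1 = -12 gives A = 6, and f(k) = 6·(-2)^k.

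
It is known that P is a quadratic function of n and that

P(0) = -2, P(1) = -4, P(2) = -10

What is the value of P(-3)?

Write P(n) = an² + bn + c; the 3 given values yield a linear system in the 3 coefficients.
Solving, P(n) = -2n² - 2.
Then P(-3) = -20.

-20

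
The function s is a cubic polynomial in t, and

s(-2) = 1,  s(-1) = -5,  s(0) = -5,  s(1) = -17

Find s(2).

Write s(t) = at³ + bt² + ct + d; the 4 given values yield a linear system in the 4 coefficients.
Solving, s(t) = -3t³ - 6t² - 3t - 5.
Then s(2) = -59.

-59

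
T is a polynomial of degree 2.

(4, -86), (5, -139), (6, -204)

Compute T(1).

Write T(m) = am² + bm + c; the 3 given values yield a linear system in the 3 coefficients.
Solving, T(m) = -6m² + m + 6.
Then T(1) = 1.

1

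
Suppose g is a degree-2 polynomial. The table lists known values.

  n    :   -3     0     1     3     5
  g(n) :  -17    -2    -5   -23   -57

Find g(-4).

-30

Write g(n) = an² + bn + c; the 5 given values yield a linear system in the 3 coefficients.
Solving, g(n) = -2n² - n - 2.
Then g(-4) = -30.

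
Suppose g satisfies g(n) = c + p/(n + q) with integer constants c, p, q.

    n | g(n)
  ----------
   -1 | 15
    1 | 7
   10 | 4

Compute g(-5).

-1

(g(n) − c)(n + q) = p for each data point; the three points give a linear system in c and q, then p follows.
Solving: c = 3, q = 2, p = 12, so g(n) = 3 + 12/(n + 2).
Then g(-5) = 3 + 12/(-3) = -1.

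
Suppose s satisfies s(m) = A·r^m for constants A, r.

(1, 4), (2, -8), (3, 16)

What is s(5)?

64

Consecutive ratio: -8/4 = -2, and 16/(-8) = -2, so r = -2.
Then A·(-2)^1 = 4 gives A = -2, and s(m) = -2·(-2)^m.
s(5) = -2·(-2)^5 = 64.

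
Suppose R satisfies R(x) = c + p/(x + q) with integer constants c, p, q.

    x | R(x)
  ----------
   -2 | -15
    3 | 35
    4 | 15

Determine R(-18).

(R(x) − c)(x + q) = p for each data point; the three points give a linear system in c and q, then p follows.
Solving: c = -5, q = -2, p = 40, so R(x) = -5 + 40/(x − 2).
Then R(-18) = -5 + 40/(-20) = -7.

-7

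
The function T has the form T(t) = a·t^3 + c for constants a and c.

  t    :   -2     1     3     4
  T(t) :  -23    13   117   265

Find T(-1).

From T(-2) = -23 and T(1) = 13: -8a + c = -23 and 1a + c = 13.
Subtracting: 9a = 36, so a = 4; then c = -23 − 4·(-8) = 9.
So T(t) = 4t³ + 9, and T(-1) = 5.

5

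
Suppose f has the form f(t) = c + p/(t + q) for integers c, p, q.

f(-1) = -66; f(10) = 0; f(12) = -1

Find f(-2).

(f(t) − c)(t + q) = p for each data point; the three points give a linear system in c and q, then p follows.
Solving: c = -6, q = 0, p = 60, so f(t) = -6 + 60/(t + 0).
Then f(-2) = -6 + 60/(-2) = -36.

-36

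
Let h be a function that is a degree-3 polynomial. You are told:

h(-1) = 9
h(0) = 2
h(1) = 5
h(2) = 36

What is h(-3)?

-19

Write h(x) = ax³ + bx² + cx + d; the 4 given values yield a linear system in the 4 coefficients.
Solving, h(x) = 3x³ + 5x² - 5x + 2.
Then h(-3) = -19.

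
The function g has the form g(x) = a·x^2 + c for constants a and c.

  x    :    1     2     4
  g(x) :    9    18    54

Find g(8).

198

From g(1) = 9 and g(2) = 18: 1a + c = 9 and 4a + c = 18.
Subtracting: 3a = 9, so a = 3; then c = 9 − 3·1 = 6.
So g(x) = 3x² + 6, and g(8) = 198.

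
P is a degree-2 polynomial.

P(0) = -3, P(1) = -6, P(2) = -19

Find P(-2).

-27

Write P(m) = am² + bm + c; the 3 given values yield a linear system in the 3 coefficients.
Solving, P(m) = -5m² + 2m - 3.
Then P(-2) = -27.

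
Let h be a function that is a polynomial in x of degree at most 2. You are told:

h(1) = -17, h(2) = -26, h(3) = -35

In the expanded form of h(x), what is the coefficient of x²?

First differences: -9, -9.
Level-1 differences are constant, so h has degree 1.
Fitting a degree-1 polynomial gives h(x) = -9x - 8.
The coefficient of x² is 0.

0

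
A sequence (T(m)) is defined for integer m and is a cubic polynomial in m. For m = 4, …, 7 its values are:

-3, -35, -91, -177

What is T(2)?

13

Write T(m) = am³ + bm² + cm + d; the 4 given values yield a linear system in the 4 coefficients.
Solving, T(m) = -m³ + 3m² + 2m + 5.
Then T(2) = 13.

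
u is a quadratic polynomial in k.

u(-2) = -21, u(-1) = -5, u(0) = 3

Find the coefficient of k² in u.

-4

Write u(k) = ak² + bk + c; the 3 given values yield a linear system in the 3 coefficients.
Solving, u(k) = -4k² + 4k + 3.
The coefficient of k² is -4.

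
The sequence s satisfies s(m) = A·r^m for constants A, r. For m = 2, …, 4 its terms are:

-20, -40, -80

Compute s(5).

-160

Consecutive ratio: -40/(-20) = 2, and -80/(-40) = 2, so r = 2.
Then A·2^2 = -20 gives A = -5, and s(m) = -5·2^m.
s(5) = -5·2^5 = -160.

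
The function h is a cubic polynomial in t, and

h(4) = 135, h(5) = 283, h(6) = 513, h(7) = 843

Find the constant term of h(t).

3

Write h(t) = at³ + bt² + ct + d; the 4 given values yield a linear system in the 4 coefficients.
Solving, h(t) = 3t³ - 4t² + t + 3.
The constant term is h(0) = 3.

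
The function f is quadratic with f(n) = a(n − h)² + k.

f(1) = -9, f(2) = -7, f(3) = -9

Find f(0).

-15

First differences 2, -2; second difference -4 = 2a, so a = -2.
Expanding, the n-coefficient is −2ah = 4h; matching it to the data gives h = 2, and then k = -7.
So f(n) = -2(n − 2)² − 7.
f(0) = -2·(-2)² − 7 = -15.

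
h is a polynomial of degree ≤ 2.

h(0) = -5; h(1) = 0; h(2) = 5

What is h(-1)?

-10

First differences: 5, 5.
Level-1 differences are constant, so h has degree 1.
Fitting a degree-1 polynomial gives h(x) = 5x - 5.
Then h(-1) = -10.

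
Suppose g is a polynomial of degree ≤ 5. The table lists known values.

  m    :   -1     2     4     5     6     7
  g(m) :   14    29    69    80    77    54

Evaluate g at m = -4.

Write g(m) = am^5 + bm^4 + cm³ + dm² + em + p; the 6 given values yield a linear system in the 6 coefficients.
Solving, the top 2 coefficients vanish, and g(m) = -m³ + 8m² + 5.
Then g(-4) = 197.

197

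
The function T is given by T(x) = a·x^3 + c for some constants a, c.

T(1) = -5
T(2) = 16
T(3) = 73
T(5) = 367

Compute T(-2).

From T(1) = -5 and T(2) = 16: 1a + c = -5 and 8a + c = 16.
Subtracting: 7a = 21, so a = 3; then c = -5 − 3·1 = -8.
So T(x) = 3x³ − 8, and T(-2) = -32.

-32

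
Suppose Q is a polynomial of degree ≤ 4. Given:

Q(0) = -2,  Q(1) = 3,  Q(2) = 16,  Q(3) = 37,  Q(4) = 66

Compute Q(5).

103

First differences: 5, 13, 21, 29. Second differences: 8, 8, 8.
Level-2 differences are constant, so Q has degree 2.
Extending the table by one column gives the next first difference 37, so Q(5) = 66 + 37 = 103.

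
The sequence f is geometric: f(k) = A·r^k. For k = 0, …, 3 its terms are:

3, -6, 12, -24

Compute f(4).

Consecutive ratio: -6/3 = -2, and 12/(-6) = -2, so r = -2.
Then A·(-2)^0 = 3 gives A = 3, and f(k) = 3·(-2)^k.
f(4) = 3·(-2)^4 = 48.

48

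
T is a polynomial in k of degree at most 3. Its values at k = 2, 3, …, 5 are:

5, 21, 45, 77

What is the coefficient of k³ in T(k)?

0

First differences: 16, 24, 32. Second differences: 8, 8.
Level-2 differences are constant, so T has degree 2.
Fitting a degree-2 polynomial gives T(k) = 4k² - 4k - 3.
The coefficient of k³ is 0.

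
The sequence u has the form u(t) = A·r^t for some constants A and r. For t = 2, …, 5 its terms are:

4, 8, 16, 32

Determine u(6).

Consecutive ratio: 8/4 = 2, and 16/8 = 2, so r = 2.
Then A·2^2 = 4 gives A = 1, and u(t) = 1·2^t.
u(6) = 1·2^6 = 64.

64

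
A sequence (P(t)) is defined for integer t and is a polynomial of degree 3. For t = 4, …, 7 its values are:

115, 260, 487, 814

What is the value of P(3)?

34

Write P(t) = at³ + bt² + ct + d; the 4 given values yield a linear system in the 4 coefficients.
Solving, P(t) = 3t³ - 4t² - 2t - 5.
Then P(3) = 34.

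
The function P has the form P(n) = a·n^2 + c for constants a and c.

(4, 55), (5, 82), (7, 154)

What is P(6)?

115

From P(4) = 55 and P(5) = 82: 16a + c = 55 and 25a + c = 82.
Subtracting: 9a = 27, so a = 3; then c = 55 − 3·16 = 7.
So P(n) = 3n² + 7, and P(6) = 115.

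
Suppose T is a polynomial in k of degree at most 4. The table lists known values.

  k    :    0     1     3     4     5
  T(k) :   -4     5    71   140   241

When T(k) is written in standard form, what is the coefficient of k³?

Write T(k) = ak^4 + bk³ + ck² + dk + e; the 5 given values yield a linear system in the 5 coefficients.
Solving, the leading coefficient vanishes, and T(k) = k³ + 4k² + 4k - 4.
The coefficient of k³ is 1.

1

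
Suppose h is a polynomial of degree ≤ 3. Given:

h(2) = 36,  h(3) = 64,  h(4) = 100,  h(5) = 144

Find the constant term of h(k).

4

First differences: 28, 36, 44. Second differences: 8, 8.
Level-2 differences are constant, so h has degree 2.
Fitting a degree-2 polynomial gives h(k) = 4k² + 8k + 4.
The constant term is h(0) = 4.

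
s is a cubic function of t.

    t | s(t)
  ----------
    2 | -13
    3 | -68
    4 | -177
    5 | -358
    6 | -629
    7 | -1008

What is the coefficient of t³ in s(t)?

-3

First differences: -55, -109, -181, -271, -379. Second differences: -54, -72, -90, -108. Third differences: -18, -18, -18.
Level-3 differences are constant, so s has degree 3.
Fitting a degree-3 polynomial gives s(t) = -3t³ + 2t + 7.
The coefficient of t³ is -3.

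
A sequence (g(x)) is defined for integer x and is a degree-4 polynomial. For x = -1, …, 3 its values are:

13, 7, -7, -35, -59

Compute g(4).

-37

Write g(x) = ax^4 + bx³ + cx² + dx + e; the 5 given values yield a linear system in the 5 coefficients.
Solving, g(x) = x^4 - 3x³ - 5x² - 7x + 7.
Then g(4) = -37.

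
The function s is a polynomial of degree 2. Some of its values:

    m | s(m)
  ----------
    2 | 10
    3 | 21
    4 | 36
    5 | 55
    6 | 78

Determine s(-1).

1

First differences: 11, 15, 19, 23. Second differences: 4, 4, 4.
Level-2 differences are constant, so s has degree 2.
Fitting a degree-2 polynomial gives s(m) = 2m² + m.
Then s(-1) = 1.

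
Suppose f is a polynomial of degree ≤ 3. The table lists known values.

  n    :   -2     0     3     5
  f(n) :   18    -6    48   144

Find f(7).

288

Write f(n) = an³ + bn² + cn + d; the 4 given values yield a linear system in the 4 coefficients.
Solving, the leading coefficient vanishes, and f(n) = 6n² - 6.
Then f(7) = 288.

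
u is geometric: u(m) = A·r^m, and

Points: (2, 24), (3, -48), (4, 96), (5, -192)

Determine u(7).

-768

Consecutive ratio: -48/24 = -2, and 96/(-48) = -2, so r = -2.
Then A·(-2)^2 = 24 gives A = 6, and u(m) = 6·(-2)^m.
u(7) = 6·(-2)^7 = -768.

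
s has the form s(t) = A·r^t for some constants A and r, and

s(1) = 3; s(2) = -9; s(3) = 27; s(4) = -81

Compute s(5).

243

Consecutive ratio: -9/3 = -3, and 27/(-9) = -3, so r = -3.
Then A·(-3)^1 = 3 gives A = -1, and s(t) = -1·(-3)^t.
s(5) = -1·(-3)^5 = 243.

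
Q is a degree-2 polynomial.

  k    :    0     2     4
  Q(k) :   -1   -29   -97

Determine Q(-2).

Write Q(k) = ak² + bk + c; the 3 given values yield a linear system in the 3 coefficients.
Solving, Q(k) = -5k² - 4k - 1.
Then Q(-2) = -13.

-13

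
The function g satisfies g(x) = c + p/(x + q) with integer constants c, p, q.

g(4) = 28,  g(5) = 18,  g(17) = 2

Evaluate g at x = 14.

3

(g(x) − c)(x + q) = p for each data point; the three points give a linear system in c and q, then p follows.
Solving: c = -2, q = -2, p = 60, so g(x) = -2 + 60/(x − 2).
Then g(14) = -2 + 60/12 = 3.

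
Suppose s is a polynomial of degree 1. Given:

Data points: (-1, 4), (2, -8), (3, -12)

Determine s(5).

-20

Write s(t) = at + b; the 3 given values yield a linear system in the 2 coefficients.
Solving, s(t) = -4t.
Then s(5) = -20.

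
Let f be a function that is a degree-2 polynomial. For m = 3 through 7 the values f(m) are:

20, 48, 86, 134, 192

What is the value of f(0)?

Write f(m) = am² + bm + c; the 5 given values yield a linear system in the 3 coefficients.
Solving, f(m) = 5m² - 7m - 4.
Then f(0) = -4.

-4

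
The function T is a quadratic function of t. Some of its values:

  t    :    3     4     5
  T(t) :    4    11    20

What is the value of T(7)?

Write T(t) = at² + bt + c; the 3 given values yield a linear system in the 3 coefficients.
Solving, T(t) = t² - 5.
Then T(7) = 44.

44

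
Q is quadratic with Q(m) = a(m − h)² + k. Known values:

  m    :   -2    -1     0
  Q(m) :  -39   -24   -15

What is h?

First differences 15, 9; second difference -6 = 2a, so a = -3.
Expanding, the m-coefficient is −2ah = 6h; matching it to the data gives h = 1, and then k = -12.
So Q(m) = -3(m − 1)² − 12.
Hence h = 1.

1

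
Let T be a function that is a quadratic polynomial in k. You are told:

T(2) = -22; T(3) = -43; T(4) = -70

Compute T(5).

Write T(k) = ak² + bk + c; the 3 given values yield a linear system in the 3 coefficients.
Solving, T(k) = -3k² - 6k + 2.
Then T(5) = -103.

-103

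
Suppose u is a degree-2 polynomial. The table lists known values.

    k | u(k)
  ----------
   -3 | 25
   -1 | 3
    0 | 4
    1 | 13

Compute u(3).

Write u(k) = ak² + bk + c; the 4 given values yield a linear system in the 3 coefficients.
Solving, u(k) = 4k² + 5k + 4.
Then u(3) = 55.

55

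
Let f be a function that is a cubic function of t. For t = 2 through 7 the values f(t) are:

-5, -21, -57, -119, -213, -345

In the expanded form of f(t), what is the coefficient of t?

First differences: -16, -36, -62, -94, -132. Second differences: -20, -26, -32, -38. Third differences: -6, -6, -6.
Level-3 differences are constant, so f has degree 3.
Fitting a degree-3 polynomial gives f(t) = -t³ - t² + 8t - 9.
The coefficient of t is 8.

8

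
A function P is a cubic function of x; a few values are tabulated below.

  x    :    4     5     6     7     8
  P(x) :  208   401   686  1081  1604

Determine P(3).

89

Write P(x) = ax³ + bx² + cx + d; the 5 given values yield a linear system in the 4 coefficients.
Solving, P(x) = 3x³ + x² + x - 4.
Then P(3) = 89.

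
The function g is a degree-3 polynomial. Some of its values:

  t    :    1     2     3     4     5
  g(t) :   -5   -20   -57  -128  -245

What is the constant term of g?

Write g(t) = at³ + bt² + ct + d; the 5 given values yield a linear system in the 4 coefficients.
Solving, g(t) = -2t³ + t² - 4t.
The constant term is g(0) = 0.

0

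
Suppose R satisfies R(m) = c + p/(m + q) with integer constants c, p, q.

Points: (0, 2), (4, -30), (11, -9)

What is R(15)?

(R(m) − c)(m + q) = p for each data point; the three points give a linear system in c and q, then p follows.
Solving: c = -6, q = -3, p = -24, so R(m) = -6 − 24/(m − 3).
Then R(15) = -6 − 24/12 = -8.

-8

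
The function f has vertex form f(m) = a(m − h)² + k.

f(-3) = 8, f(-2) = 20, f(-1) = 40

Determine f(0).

First differences 12, 20; second difference 8 = 2a, so a = 4.
Expanding, the m-coefficient is −2ah = -8h; matching it to the data gives h = -4, and then k = 4.
So f(m) = 4(m + 4)² + 4.
f(0) = 4·4² + 4 = 68.

68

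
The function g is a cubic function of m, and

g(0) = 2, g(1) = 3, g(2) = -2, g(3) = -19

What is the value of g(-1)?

Write g(m) = am³ + bm² + cm + d; the 4 given values yield a linear system in the 4 coefficients.
Solving, g(m) = -m³ + 2m + 2.
Then g(-1) = 1.

1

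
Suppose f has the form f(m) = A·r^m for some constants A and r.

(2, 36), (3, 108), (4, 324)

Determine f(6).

2916

Consecutive ratio: 108/36 = 3, and 324/108 = 3, so r = 3.
Then A·3^2 = 36 gives A = 4, and f(m) = 4·3^m.
f(6) = 4·3^6 = 2916.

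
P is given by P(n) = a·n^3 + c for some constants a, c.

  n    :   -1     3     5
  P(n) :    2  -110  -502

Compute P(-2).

30

From P(-1) = 2 and P(3) = -110: -1a + c = 2 and 27a + c = -110.
Subtracting: 28a = -112, so a = -4; then c = 2 − (-4)·(-1) = -2.
So P(n) = -4n³ − 2, and P(-2) = 30.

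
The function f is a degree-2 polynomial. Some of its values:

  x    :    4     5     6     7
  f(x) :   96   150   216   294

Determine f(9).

486

First differences: 54, 66, 78. Second differences: 12, 12.
Level-2 differences are constant, so f has degree 2.
Fitting a degree-2 polynomial gives f(x) = 6x².
Then f(9) = 486.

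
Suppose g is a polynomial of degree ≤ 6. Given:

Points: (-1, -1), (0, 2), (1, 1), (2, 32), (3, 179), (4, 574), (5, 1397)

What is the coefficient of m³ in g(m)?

2

First differences: 3, -1, 31, 147, 395, 823. Second differences: -4, 32, 116, 248, 428. Third differences: 36, 84, 132, 180. Fourth differences: 48, 48, 48.
Level-4 differences are constant, so g has degree 4.
Fitting a degree-4 polynomial gives g(m) = 2m^4 + 2m³ - 4m² - m + 2.
The coefficient of m³ is 2.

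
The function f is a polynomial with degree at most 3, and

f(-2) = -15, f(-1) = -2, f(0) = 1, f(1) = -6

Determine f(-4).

-71

First differences: 13, 3, -7. Second differences: -10, -10.
Level-2 differences are constant, so f has degree 2.
Fitting a degree-2 polynomial gives f(t) = -5t² - 2t + 1.
Then f(-4) = -71.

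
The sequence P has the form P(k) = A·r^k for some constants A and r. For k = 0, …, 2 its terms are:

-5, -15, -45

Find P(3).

Consecutive ratio: -15/(-5) = 3, and -45/(-15) = 3, so r = 3.
Then A·3^0 = -5 gives A = -5, and P(k) = -5·3^k.
P(3) = -5·3^3 = -135.

-135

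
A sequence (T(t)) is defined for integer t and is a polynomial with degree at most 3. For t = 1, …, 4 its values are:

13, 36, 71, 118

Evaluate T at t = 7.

331

First differences: 23, 35, 47. Second differences: 12, 12.
Level-2 differences are constant, so T has degree 2.
Fitting a degree-2 polynomial gives T(t) = 6t² + 5t + 2.
Then T(7) = 331.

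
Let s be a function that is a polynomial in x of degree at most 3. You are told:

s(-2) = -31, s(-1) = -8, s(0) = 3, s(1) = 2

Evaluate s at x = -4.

Write s(x) = ax³ + bx² + cx + d; the 4 given values yield a linear system in the 4 coefficients.
Solving, the leading coefficient vanishes, and s(x) = -6x² + 5x + 3.
Then s(-4) = -113.

-113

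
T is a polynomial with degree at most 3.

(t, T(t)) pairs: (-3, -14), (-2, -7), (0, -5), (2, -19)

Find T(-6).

-59

Write T(t) = at³ + bt² + ct + d; the 4 given values yield a linear system in the 4 coefficients.
Solving, the leading coefficient vanishes, and T(t) = -2t² - 3t - 5.
Then T(-6) = -59.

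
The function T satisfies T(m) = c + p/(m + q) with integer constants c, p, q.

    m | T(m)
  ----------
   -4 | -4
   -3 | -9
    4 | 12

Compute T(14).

(T(m) − c)(m + q) = p for each data point; the three points give a linear system in c and q, then p follows.
Solving: c = 6, q = 1, p = 30, so T(m) = 6 + 30/(m + 1).
Then T(14) = 6 + 30/15 = 8.

8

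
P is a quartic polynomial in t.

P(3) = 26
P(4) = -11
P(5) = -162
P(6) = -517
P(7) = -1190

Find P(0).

-7

Write P(t) = at^4 + bt³ + ct² + dt + e; the 5 given values yield a linear system in the 5 coefficients.
Solving, P(t) = -t^4 + 3t³ + 4t² - t - 7.
Then P(0) = -7.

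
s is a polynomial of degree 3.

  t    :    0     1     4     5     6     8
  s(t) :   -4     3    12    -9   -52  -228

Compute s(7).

Write s(t) = at³ + bt² + ct + d; the 6 given values yield a linear system in the 4 coefficients.
Solving, s(t) = -t³ + 4t² + 4t - 4.
Then s(7) = -123.

-123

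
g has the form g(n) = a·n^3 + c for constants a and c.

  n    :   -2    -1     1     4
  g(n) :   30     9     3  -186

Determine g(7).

-1023

From g(-2) = 30 and g(-1) = 9: -8a + c = 30 and -1a + c = 9.
Subtracting: 7a = -21, so a = -3; then c = 30 − (-3)·(-8) = 6.
So g(n) = -3n³ + 6, and g(7) = -1023.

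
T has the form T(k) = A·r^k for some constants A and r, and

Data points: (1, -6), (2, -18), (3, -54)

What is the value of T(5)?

-486

Consecutive ratio: -18/(-6) = 3, and -54/(-18) = 3, so r = 3.
Then A·3^1 = -6 gives A = -2, and T(k) = -2·3^k.
T(5) = -2·3^5 = -486.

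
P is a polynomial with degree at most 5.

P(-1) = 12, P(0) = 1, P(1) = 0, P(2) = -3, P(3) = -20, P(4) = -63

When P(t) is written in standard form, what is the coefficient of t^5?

First differences: -11, -1, -3, -17, -43. Second differences: 10, -2, -14, -26. Third differences: -12, -12, -12.
Level-3 differences are constant, so P has degree 3.
Fitting a degree-3 polynomial gives P(t) = -2t³ + 5t² - 4t + 1.
The coefficient of t^5 is 0.

0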